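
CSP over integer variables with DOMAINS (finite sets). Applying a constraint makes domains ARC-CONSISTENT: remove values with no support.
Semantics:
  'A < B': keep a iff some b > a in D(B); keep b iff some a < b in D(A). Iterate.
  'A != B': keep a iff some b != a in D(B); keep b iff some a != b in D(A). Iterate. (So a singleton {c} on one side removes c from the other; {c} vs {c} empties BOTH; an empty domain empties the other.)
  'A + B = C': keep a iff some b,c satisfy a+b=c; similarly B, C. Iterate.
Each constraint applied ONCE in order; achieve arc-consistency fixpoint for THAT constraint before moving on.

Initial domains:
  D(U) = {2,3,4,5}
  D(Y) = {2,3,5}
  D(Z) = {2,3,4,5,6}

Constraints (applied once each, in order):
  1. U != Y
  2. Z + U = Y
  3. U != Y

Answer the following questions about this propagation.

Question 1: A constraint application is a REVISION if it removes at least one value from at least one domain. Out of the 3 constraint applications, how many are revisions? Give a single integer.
Constraint 1 (U != Y) on D(U)={2,3,4,5} D(Y)={2,3,5}: no change => not a revision
Constraint 2 (Z + U = Y) on D(Z)={2,3,4,5,6} D(U)={2,3,4,5} D(Y)={2,3,5}: Z {2,3,4,5,6}->{2,3}; U {2,3,4,5}->{2,3}; Y {2,3,5}->{5} => REVISION
Constraint 3 (U != Y) on D(U)={2,3} D(Y)={5}: no change => not a revision
Total revisions = 1

Answer: 1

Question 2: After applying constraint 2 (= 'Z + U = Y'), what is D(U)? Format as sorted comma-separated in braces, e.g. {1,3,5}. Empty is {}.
Answer: {2,3}

Derivation:
Constraint 1 (U != Y) on D(U)={2,3,4,5} D(Y)={2,3,5}: no change
Constraint 2 (Z + U = Y) on D(Z)={2,3,4,5,6} D(U)={2,3,4,5} D(Y)={2,3,5}: Z {2,3,4,5,6}->{2,3}; U {2,3,4,5}->{2,3}; Y {2,3,5}->{5}
So after constraint 2: D(U) = {2,3}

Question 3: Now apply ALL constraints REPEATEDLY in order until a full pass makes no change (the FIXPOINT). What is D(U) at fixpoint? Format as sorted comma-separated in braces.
Answer: {2,3}

Derivation:
pass 0 (initial): D(U)={2,3,4,5}
pass 1: U {2,3,4,5}->{2,3}; Y {2,3,5}->{5}; Z {2,3,4,5,6}->{2,3}
pass 2: no change
Fixpoint after 2 passes: D(U) = {2,3}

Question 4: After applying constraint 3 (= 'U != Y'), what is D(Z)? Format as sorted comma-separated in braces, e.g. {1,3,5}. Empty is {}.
Answer: {2,3}

Derivation:
Constraint 1 (U != Y) on D(U)={2,3,4,5} D(Y)={2,3,5}: no change
Constraint 2 (Z + U = Y) on D(Z)={2,3,4,5,6} D(U)={2,3,4,5} D(Y)={2,3,5}: Z {2,3,4,5,6}->{2,3}; U {2,3,4,5}->{2,3}; Y {2,3,5}->{5}
Constraint 3 (U != Y) on D(U)={2,3} D(Y)={5}: no change
So after constraint 3: D(Z) = {2,3}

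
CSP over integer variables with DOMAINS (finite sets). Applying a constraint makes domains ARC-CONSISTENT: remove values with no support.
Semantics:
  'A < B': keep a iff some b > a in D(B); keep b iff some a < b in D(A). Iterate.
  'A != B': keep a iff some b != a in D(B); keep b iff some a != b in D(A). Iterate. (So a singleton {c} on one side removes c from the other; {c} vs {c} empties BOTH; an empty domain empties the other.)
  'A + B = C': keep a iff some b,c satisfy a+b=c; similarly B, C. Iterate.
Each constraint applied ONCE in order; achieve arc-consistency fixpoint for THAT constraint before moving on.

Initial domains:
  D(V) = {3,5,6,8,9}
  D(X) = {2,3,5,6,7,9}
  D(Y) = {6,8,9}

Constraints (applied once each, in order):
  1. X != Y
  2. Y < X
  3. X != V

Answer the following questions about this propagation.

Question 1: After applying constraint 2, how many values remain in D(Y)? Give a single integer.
Answer: 2

Derivation:
Constraint 1 (X != Y) on D(X)={2,3,5,6,7,9} D(Y)={6,8,9}: no change
Constraint 2 (Y < X) on D(Y)={6,8,9} D(X)={2,3,5,6,7,9}: Y {6,8,9}->{6,8}; X {2,3,5,6,7,9}->{7,9}
So after constraint 2: D(Y)={6,8}, size = 2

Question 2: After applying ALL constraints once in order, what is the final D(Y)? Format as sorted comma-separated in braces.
Constraint 1 (X != Y) on D(X)={2,3,5,6,7,9} D(Y)={6,8,9}: no change
Constraint 2 (Y < X) on D(Y)={6,8,9} D(X)={2,3,5,6,7,9}: Y {6,8,9}->{6,8}; X {2,3,5,6,7,9}->{7,9}
Constraint 3 (X != V) on D(X)={7,9} D(V)={3,5,6,8,9}: no change
So after all 3 constraints: D(Y) = {6,8}

Answer: {6,8}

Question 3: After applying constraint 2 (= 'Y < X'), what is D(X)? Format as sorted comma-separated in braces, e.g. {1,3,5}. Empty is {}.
Answer: {7,9}

Derivation:
Constraint 1 (X != Y) on D(X)={2,3,5,6,7,9} D(Y)={6,8,9}: no change
Constraint 2 (Y < X) on D(Y)={6,8,9} D(X)={2,3,5,6,7,9}: Y {6,8,9}->{6,8}; X {2,3,5,6,7,9}->{7,9}
So after constraint 2: D(X) = {7,9}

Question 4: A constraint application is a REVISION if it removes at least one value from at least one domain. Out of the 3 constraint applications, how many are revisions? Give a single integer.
Answer: 1

Derivation:
Constraint 1 (X != Y) on D(X)={2,3,5,6,7,9} D(Y)={6,8,9}: no change => not a revision
Constraint 2 (Y < X) on D(Y)={6,8,9} D(X)={2,3,5,6,7,9}: Y {6,8,9}->{6,8}; X {2,3,5,6,7,9}->{7,9} => REVISION
Constraint 3 (X != V) on D(X)={7,9} D(V)={3,5,6,8,9}: no change => not a revision
Total revisions = 1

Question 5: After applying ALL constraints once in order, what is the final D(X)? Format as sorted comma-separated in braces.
Constraint 1 (X != Y) on D(X)={2,3,5,6,7,9} D(Y)={6,8,9}: no change
Constraint 2 (Y < X) on D(Y)={6,8,9} D(X)={2,3,5,6,7,9}: Y {6,8,9}->{6,8}; X {2,3,5,6,7,9}->{7,9}
Constraint 3 (X != V) on D(X)={7,9} D(V)={3,5,6,8,9}: no change
So after all 3 constraints: D(X) = {7,9}

Answer: {7,9}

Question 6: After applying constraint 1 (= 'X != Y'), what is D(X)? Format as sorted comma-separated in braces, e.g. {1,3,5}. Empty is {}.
Constraint 1 (X != Y) on D(X)={2,3,5,6,7,9} D(Y)={6,8,9}: no change
So after constraint 1: D(X) = {2,3,5,6,7,9}

Answer: {2,3,5,6,7,9}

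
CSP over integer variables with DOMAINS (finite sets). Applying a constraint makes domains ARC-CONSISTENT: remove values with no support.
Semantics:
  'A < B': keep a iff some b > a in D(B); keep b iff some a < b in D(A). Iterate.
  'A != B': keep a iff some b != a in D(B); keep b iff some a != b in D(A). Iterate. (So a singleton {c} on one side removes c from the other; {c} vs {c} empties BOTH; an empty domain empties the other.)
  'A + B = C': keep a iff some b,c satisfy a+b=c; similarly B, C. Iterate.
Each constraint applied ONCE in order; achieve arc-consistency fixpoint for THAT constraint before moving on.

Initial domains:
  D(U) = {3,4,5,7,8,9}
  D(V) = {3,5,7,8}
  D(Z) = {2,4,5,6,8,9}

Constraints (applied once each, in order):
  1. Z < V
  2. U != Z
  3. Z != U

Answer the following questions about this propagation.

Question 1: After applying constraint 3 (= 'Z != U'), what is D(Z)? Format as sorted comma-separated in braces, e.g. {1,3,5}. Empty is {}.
Constraint 1 (Z < V) on D(Z)={2,4,5,6,8,9} D(V)={3,5,7,8}: Z {2,4,5,6,8,9}->{2,4,5,6}
Constraint 2 (U != Z) on D(U)={3,4,5,7,8,9} D(Z)={2,4,5,6}: no change
Constraint 3 (Z != U) on D(Z)={2,4,5,6} D(U)={3,4,5,7,8,9}: no change
So after constraint 3: D(Z) = {2,4,5,6}

Answer: {2,4,5,6}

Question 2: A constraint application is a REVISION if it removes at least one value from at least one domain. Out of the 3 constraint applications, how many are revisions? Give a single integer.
Answer: 1

Derivation:
Constraint 1 (Z < V) on D(Z)={2,4,5,6,8,9} D(V)={3,5,7,8}: Z {2,4,5,6,8,9}->{2,4,5,6} => REVISION
Constraint 2 (U != Z) on D(U)={3,4,5,7,8,9} D(Z)={2,4,5,6}: no change => not a revision
Constraint 3 (Z != U) on D(Z)={2,4,5,6} D(U)={3,4,5,7,8,9}: no change => not a revision
Total revisions = 1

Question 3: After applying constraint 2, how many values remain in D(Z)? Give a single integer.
Answer: 4

Derivation:
Constraint 1 (Z < V) on D(Z)={2,4,5,6,8,9} D(V)={3,5,7,8}: Z {2,4,5,6,8,9}->{2,4,5,6}
Constraint 2 (U != Z) on D(U)={3,4,5,7,8,9} D(Z)={2,4,5,6}: no change
So after constraint 2: D(Z)={2,4,5,6}, size = 4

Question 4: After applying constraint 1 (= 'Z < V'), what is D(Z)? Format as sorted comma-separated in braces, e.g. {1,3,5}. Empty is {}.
Constraint 1 (Z < V) on D(Z)={2,4,5,6,8,9} D(V)={3,5,7,8}: Z {2,4,5,6,8,9}->{2,4,5,6}
So after constraint 1: D(Z) = {2,4,5,6}

Answer: {2,4,5,6}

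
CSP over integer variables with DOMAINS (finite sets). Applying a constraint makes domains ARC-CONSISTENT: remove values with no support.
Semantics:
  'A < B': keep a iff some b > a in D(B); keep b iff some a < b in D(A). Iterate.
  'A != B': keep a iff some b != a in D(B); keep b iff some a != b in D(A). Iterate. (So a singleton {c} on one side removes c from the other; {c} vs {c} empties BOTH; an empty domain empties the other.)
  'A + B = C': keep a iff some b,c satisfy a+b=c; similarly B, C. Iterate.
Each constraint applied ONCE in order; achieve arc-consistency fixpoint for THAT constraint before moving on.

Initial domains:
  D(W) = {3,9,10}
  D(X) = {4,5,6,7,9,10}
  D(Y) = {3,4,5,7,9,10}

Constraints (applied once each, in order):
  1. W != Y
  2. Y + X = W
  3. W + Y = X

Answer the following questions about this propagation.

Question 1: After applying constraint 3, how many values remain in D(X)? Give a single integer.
Answer: 0

Derivation:
Constraint 1 (W != Y) on D(W)={3,9,10} D(Y)={3,4,5,7,9,10}: no change
Constraint 2 (Y + X = W) on D(Y)={3,4,5,7,9,10} D(X)={4,5,6,7,9,10} D(W)={3,9,10}: Y {3,4,5,7,9,10}->{3,4,5}; X {4,5,6,7,9,10}->{4,5,6,7}; W {3,9,10}->{9,10}
Constraint 3 (W + Y = X) on D(W)={9,10} D(Y)={3,4,5} D(X)={4,5,6,7}: W {9,10}->{}; Y {3,4,5}->{}; X {4,5,6,7}->{}
So after constraint 3: D(X)={}, size = 0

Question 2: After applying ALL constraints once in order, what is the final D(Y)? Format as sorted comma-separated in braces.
Constraint 1 (W != Y) on D(W)={3,9,10} D(Y)={3,4,5,7,9,10}: no change
Constraint 2 (Y + X = W) on D(Y)={3,4,5,7,9,10} D(X)={4,5,6,7,9,10} D(W)={3,9,10}: Y {3,4,5,7,9,10}->{3,4,5}; X {4,5,6,7,9,10}->{4,5,6,7}; W {3,9,10}->{9,10}
Constraint 3 (W + Y = X) on D(W)={9,10} D(Y)={3,4,5} D(X)={4,5,6,7}: W {9,10}->{}; Y {3,4,5}->{}; X {4,5,6,7}->{}
So after all 3 constraints: D(Y) = {}

Answer: {}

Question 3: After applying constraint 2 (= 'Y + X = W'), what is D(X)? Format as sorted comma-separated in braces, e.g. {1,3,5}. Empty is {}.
Answer: {4,5,6,7}

Derivation:
Constraint 1 (W != Y) on D(W)={3,9,10} D(Y)={3,4,5,7,9,10}: no change
Constraint 2 (Y + X = W) on D(Y)={3,4,5,7,9,10} D(X)={4,5,6,7,9,10} D(W)={3,9,10}: Y {3,4,5,7,9,10}->{3,4,5}; X {4,5,6,7,9,10}->{4,5,6,7}; W {3,9,10}->{9,10}
So after constraint 2: D(X) = {4,5,6,7}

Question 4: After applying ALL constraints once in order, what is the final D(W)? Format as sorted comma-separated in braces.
Answer: {}

Derivation:
Constraint 1 (W != Y) on D(W)={3,9,10} D(Y)={3,4,5,7,9,10}: no change
Constraint 2 (Y + X = W) on D(Y)={3,4,5,7,9,10} D(X)={4,5,6,7,9,10} D(W)={3,9,10}: Y {3,4,5,7,9,10}->{3,4,5}; X {4,5,6,7,9,10}->{4,5,6,7}; W {3,9,10}->{9,10}
Constraint 3 (W + Y = X) on D(W)={9,10} D(Y)={3,4,5} D(X)={4,5,6,7}: W {9,10}->{}; Y {3,4,5}->{}; X {4,5,6,7}->{}
So after all 3 constraints: D(W) = {}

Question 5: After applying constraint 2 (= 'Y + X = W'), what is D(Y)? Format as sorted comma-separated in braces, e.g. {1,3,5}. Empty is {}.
Constraint 1 (W != Y) on D(W)={3,9,10} D(Y)={3,4,5,7,9,10}: no change
Constraint 2 (Y + X = W) on D(Y)={3,4,5,7,9,10} D(X)={4,5,6,7,9,10} D(W)={3,9,10}: Y {3,4,5,7,9,10}->{3,4,5}; X {4,5,6,7,9,10}->{4,5,6,7}; W {3,9,10}->{9,10}
So after constraint 2: D(Y) = {3,4,5}

Answer: {3,4,5}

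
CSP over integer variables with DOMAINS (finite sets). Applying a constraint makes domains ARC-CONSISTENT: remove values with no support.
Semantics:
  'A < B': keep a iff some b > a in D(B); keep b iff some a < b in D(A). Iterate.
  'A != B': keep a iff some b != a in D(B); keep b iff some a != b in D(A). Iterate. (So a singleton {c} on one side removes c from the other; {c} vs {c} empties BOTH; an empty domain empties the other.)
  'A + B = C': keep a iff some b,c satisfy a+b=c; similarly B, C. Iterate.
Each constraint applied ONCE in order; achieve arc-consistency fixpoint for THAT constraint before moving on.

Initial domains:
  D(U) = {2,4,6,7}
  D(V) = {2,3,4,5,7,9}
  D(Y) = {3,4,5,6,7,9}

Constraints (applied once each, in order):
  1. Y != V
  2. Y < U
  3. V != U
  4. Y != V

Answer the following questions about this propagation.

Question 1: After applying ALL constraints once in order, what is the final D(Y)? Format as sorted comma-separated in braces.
Constraint 1 (Y != V) on D(Y)={3,4,5,6,7,9} D(V)={2,3,4,5,7,9}: no change
Constraint 2 (Y < U) on D(Y)={3,4,5,6,7,9} D(U)={2,4,6,7}: Y {3,4,5,6,7,9}->{3,4,5,6}; U {2,4,6,7}->{4,6,7}
Constraint 3 (V != U) on D(V)={2,3,4,5,7,9} D(U)={4,6,7}: no change
Constraint 4 (Y != V) on D(Y)={3,4,5,6} D(V)={2,3,4,5,7,9}: no change
So after all 4 constraints: D(Y) = {3,4,5,6}

Answer: {3,4,5,6}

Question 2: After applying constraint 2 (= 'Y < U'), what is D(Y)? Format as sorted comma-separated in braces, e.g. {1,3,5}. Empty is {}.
Answer: {3,4,5,6}

Derivation:
Constraint 1 (Y != V) on D(Y)={3,4,5,6,7,9} D(V)={2,3,4,5,7,9}: no change
Constraint 2 (Y < U) on D(Y)={3,4,5,6,7,9} D(U)={2,4,6,7}: Y {3,4,5,6,7,9}->{3,4,5,6}; U {2,4,6,7}->{4,6,7}
So after constraint 2: D(Y) = {3,4,5,6}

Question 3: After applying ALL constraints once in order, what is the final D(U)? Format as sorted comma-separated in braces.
Answer: {4,6,7}

Derivation:
Constraint 1 (Y != V) on D(Y)={3,4,5,6,7,9} D(V)={2,3,4,5,7,9}: no change
Constraint 2 (Y < U) on D(Y)={3,4,5,6,7,9} D(U)={2,4,6,7}: Y {3,4,5,6,7,9}->{3,4,5,6}; U {2,4,6,7}->{4,6,7}
Constraint 3 (V != U) on D(V)={2,3,4,5,7,9} D(U)={4,6,7}: no change
Constraint 4 (Y != V) on D(Y)={3,4,5,6} D(V)={2,3,4,5,7,9}: no change
So after all 4 constraints: D(U) = {4,6,7}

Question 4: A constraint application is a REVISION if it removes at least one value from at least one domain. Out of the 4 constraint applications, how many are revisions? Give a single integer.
Constraint 1 (Y != V) on D(Y)={3,4,5,6,7,9} D(V)={2,3,4,5,7,9}: no change => not a revision
Constraint 2 (Y < U) on D(Y)={3,4,5,6,7,9} D(U)={2,4,6,7}: Y {3,4,5,6,7,9}->{3,4,5,6}; U {2,4,6,7}->{4,6,7} => REVISION
Constraint 3 (V != U) on D(V)={2,3,4,5,7,9} D(U)={4,6,7}: no change => not a revision
Constraint 4 (Y != V) on D(Y)={3,4,5,6} D(V)={2,3,4,5,7,9}: no change => not a revision
Total revisions = 1

Answer: 1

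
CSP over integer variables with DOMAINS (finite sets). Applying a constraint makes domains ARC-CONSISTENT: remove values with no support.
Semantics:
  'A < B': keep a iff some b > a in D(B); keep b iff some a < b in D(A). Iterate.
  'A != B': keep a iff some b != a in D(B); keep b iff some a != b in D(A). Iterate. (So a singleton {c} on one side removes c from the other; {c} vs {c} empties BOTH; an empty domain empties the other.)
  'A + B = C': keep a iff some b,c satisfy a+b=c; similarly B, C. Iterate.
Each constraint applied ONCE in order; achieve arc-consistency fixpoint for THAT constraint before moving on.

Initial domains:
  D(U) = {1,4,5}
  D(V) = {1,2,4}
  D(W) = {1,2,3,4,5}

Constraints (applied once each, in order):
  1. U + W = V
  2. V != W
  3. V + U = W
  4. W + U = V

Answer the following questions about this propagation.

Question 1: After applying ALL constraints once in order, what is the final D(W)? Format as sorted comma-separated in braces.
Constraint 1 (U + W = V) on D(U)={1,4,5} D(W)={1,2,3,4,5} D(V)={1,2,4}: U {1,4,5}->{1}; W {1,2,3,4,5}->{1,3}; V {1,2,4}->{2,4}
Constraint 2 (V != W) on D(V)={2,4} D(W)={1,3}: no change
Constraint 3 (V + U = W) on D(V)={2,4} D(U)={1} D(W)={1,3}: V {2,4}->{2}; W {1,3}->{3}
Constraint 4 (W + U = V) on D(W)={3} D(U)={1} D(V)={2}: W {3}->{}; U {1}->{}; V {2}->{}
So after all 4 constraints: D(W) = {}

Answer: {}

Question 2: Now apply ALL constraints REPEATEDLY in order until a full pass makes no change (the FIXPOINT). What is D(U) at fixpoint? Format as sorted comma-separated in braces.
Answer: {}

Derivation:
pass 0 (initial): D(U)={1,4,5}
pass 1: U {1,4,5}->{}; V {1,2,4}->{}; W {1,2,3,4,5}->{}
pass 2: no change
Fixpoint after 2 passes: D(U) = {}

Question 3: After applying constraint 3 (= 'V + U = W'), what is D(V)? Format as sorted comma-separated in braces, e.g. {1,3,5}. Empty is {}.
Answer: {2}

Derivation:
Constraint 1 (U + W = V) on D(U)={1,4,5} D(W)={1,2,3,4,5} D(V)={1,2,4}: U {1,4,5}->{1}; W {1,2,3,4,5}->{1,3}; V {1,2,4}->{2,4}
Constraint 2 (V != W) on D(V)={2,4} D(W)={1,3}: no change
Constraint 3 (V + U = W) on D(V)={2,4} D(U)={1} D(W)={1,3}: V {2,4}->{2}; W {1,3}->{3}
So after constraint 3: D(V) = {2}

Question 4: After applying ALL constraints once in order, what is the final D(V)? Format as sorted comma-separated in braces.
Constraint 1 (U + W = V) on D(U)={1,4,5} D(W)={1,2,3,4,5} D(V)={1,2,4}: U {1,4,5}->{1}; W {1,2,3,4,5}->{1,3}; V {1,2,4}->{2,4}
Constraint 2 (V != W) on D(V)={2,4} D(W)={1,3}: no change
Constraint 3 (V + U = W) on D(V)={2,4} D(U)={1} D(W)={1,3}: V {2,4}->{2}; W {1,3}->{3}
Constraint 4 (W + U = V) on D(W)={3} D(U)={1} D(V)={2}: W {3}->{}; U {1}->{}; V {2}->{}
So after all 4 constraints: D(V) = {}

Answer: {}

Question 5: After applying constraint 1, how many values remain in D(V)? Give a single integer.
Answer: 2

Derivation:
Constraint 1 (U + W = V) on D(U)={1,4,5} D(W)={1,2,3,4,5} D(V)={1,2,4}: U {1,4,5}->{1}; W {1,2,3,4,5}->{1,3}; V {1,2,4}->{2,4}
So after constraint 1: D(V)={2,4}, size = 2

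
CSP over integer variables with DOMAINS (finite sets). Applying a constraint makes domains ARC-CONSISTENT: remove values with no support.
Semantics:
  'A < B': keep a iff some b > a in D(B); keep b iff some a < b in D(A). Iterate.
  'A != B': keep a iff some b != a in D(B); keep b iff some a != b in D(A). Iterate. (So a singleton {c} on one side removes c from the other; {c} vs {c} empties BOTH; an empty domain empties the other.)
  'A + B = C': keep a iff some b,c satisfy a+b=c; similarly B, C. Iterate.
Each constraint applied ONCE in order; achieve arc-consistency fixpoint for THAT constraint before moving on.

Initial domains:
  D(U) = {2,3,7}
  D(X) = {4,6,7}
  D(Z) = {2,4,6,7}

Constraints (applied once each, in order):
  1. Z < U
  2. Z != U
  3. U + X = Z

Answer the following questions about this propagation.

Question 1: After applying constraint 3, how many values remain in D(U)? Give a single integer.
Constraint 1 (Z < U) on D(Z)={2,4,6,7} D(U)={2,3,7}: Z {2,4,6,7}->{2,4,6}; U {2,3,7}->{3,7}
Constraint 2 (Z != U) on D(Z)={2,4,6} D(U)={3,7}: no change
Constraint 3 (U + X = Z) on D(U)={3,7} D(X)={4,6,7} D(Z)={2,4,6}: U {3,7}->{}; X {4,6,7}->{}; Z {2,4,6}->{}
So after constraint 3: D(U)={}, size = 0

Answer: 0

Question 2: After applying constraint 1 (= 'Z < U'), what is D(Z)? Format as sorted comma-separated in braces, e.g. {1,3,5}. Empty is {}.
Answer: {2,4,6}

Derivation:
Constraint 1 (Z < U) on D(Z)={2,4,6,7} D(U)={2,3,7}: Z {2,4,6,7}->{2,4,6}; U {2,3,7}->{3,7}
So after constraint 1: D(Z) = {2,4,6}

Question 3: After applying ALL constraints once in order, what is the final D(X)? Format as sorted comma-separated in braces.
Answer: {}

Derivation:
Constraint 1 (Z < U) on D(Z)={2,4,6,7} D(U)={2,3,7}: Z {2,4,6,7}->{2,4,6}; U {2,3,7}->{3,7}
Constraint 2 (Z != U) on D(Z)={2,4,6} D(U)={3,7}: no change
Constraint 3 (U + X = Z) on D(U)={3,7} D(X)={4,6,7} D(Z)={2,4,6}: U {3,7}->{}; X {4,6,7}->{}; Z {2,4,6}->{}
So after all 3 constraints: D(X) = {}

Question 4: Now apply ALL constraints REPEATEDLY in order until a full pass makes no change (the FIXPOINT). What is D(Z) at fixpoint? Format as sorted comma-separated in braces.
Answer: {}

Derivation:
pass 0 (initial): D(Z)={2,4,6,7}
pass 1: U {2,3,7}->{}; X {4,6,7}->{}; Z {2,4,6,7}->{}
pass 2: no change
Fixpoint after 2 passes: D(Z) = {}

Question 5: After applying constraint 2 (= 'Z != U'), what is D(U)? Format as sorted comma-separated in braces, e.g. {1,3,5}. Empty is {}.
Constraint 1 (Z < U) on D(Z)={2,4,6,7} D(U)={2,3,7}: Z {2,4,6,7}->{2,4,6}; U {2,3,7}->{3,7}
Constraint 2 (Z != U) on D(Z)={2,4,6} D(U)={3,7}: no change
So after constraint 2: D(U) = {3,7}

Answer: {3,7}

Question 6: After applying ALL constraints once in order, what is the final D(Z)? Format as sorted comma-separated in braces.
Answer: {}

Derivation:
Constraint 1 (Z < U) on D(Z)={2,4,6,7} D(U)={2,3,7}: Z {2,4,6,7}->{2,4,6}; U {2,3,7}->{3,7}
Constraint 2 (Z != U) on D(Z)={2,4,6} D(U)={3,7}: no change
Constraint 3 (U + X = Z) on D(U)={3,7} D(X)={4,6,7} D(Z)={2,4,6}: U {3,7}->{}; X {4,6,7}->{}; Z {2,4,6}->{}
So after all 3 constraints: D(Z) = {}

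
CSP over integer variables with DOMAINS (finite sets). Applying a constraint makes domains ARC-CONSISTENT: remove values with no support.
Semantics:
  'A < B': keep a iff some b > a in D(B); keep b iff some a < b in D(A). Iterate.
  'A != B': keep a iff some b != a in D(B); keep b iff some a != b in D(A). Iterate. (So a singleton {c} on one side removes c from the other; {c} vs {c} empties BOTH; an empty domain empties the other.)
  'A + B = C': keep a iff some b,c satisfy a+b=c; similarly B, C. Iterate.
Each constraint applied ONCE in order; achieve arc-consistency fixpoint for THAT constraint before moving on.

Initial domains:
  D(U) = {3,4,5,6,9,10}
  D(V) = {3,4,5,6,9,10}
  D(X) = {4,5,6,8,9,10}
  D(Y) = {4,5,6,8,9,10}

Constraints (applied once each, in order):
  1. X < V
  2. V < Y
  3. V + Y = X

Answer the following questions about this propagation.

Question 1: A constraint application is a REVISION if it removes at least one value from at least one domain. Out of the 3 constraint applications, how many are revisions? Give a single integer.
Answer: 3

Derivation:
Constraint 1 (X < V) on D(X)={4,5,6,8,9,10} D(V)={3,4,5,6,9,10}: X {4,5,6,8,9,10}->{4,5,6,8,9}; V {3,4,5,6,9,10}->{5,6,9,10} => REVISION
Constraint 2 (V < Y) on D(V)={5,6,9,10} D(Y)={4,5,6,8,9,10}: V {5,6,9,10}->{5,6,9}; Y {4,5,6,8,9,10}->{6,8,9,10} => REVISION
Constraint 3 (V + Y = X) on D(V)={5,6,9} D(Y)={6,8,9,10} D(X)={4,5,6,8,9}: V {5,6,9}->{}; Y {6,8,9,10}->{}; X {4,5,6,8,9}->{} => REVISION
Total revisions = 3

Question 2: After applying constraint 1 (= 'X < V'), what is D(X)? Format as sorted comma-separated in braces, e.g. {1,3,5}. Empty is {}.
Constraint 1 (X < V) on D(X)={4,5,6,8,9,10} D(V)={3,4,5,6,9,10}: X {4,5,6,8,9,10}->{4,5,6,8,9}; V {3,4,5,6,9,10}->{5,6,9,10}
So after constraint 1: D(X) = {4,5,6,8,9}

Answer: {4,5,6,8,9}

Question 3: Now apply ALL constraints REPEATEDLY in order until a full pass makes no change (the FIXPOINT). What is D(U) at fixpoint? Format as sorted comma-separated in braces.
pass 0 (initial): D(U)={3,4,5,6,9,10}
pass 1: V {3,4,5,6,9,10}->{}; X {4,5,6,8,9,10}->{}; Y {4,5,6,8,9,10}->{}
pass 2: no change
Fixpoint after 2 passes: D(U) = {3,4,5,6,9,10}

Answer: {3,4,5,6,9,10}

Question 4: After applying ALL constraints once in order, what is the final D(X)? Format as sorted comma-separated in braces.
Answer: {}

Derivation:
Constraint 1 (X < V) on D(X)={4,5,6,8,9,10} D(V)={3,4,5,6,9,10}: X {4,5,6,8,9,10}->{4,5,6,8,9}; V {3,4,5,6,9,10}->{5,6,9,10}
Constraint 2 (V < Y) on D(V)={5,6,9,10} D(Y)={4,5,6,8,9,10}: V {5,6,9,10}->{5,6,9}; Y {4,5,6,8,9,10}->{6,8,9,10}
Constraint 3 (V + Y = X) on D(V)={5,6,9} D(Y)={6,8,9,10} D(X)={4,5,6,8,9}: V {5,6,9}->{}; Y {6,8,9,10}->{}; X {4,5,6,8,9}->{}
So after all 3 constraints: D(X) = {}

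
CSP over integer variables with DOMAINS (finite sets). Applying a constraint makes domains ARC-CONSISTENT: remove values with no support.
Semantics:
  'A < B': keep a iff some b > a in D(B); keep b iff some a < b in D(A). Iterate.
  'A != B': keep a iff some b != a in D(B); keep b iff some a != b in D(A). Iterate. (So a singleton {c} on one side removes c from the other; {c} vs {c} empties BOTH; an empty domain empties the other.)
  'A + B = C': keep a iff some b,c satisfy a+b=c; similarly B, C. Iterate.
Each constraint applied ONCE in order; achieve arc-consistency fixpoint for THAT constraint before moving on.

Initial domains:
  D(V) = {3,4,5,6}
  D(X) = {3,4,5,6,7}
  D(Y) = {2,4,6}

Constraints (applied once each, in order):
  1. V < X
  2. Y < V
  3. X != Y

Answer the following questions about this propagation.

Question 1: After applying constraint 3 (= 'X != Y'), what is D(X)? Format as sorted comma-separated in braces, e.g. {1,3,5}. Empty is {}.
Constraint 1 (V < X) on D(V)={3,4,5,6} D(X)={3,4,5,6,7}: X {3,4,5,6,7}->{4,5,6,7}
Constraint 2 (Y < V) on D(Y)={2,4,6} D(V)={3,4,5,6}: Y {2,4,6}->{2,4}
Constraint 3 (X != Y) on D(X)={4,5,6,7} D(Y)={2,4}: no change
So after constraint 3: D(X) = {4,5,6,7}

Answer: {4,5,6,7}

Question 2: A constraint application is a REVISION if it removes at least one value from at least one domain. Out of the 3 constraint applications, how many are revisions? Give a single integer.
Answer: 2

Derivation:
Constraint 1 (V < X) on D(V)={3,4,5,6} D(X)={3,4,5,6,7}: X {3,4,5,6,7}->{4,5,6,7} => REVISION
Constraint 2 (Y < V) on D(Y)={2,4,6} D(V)={3,4,5,6}: Y {2,4,6}->{2,4} => REVISION
Constraint 3 (X != Y) on D(X)={4,5,6,7} D(Y)={2,4}: no change => not a revision
Total revisions = 2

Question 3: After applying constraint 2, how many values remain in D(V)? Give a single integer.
Answer: 4

Derivation:
Constraint 1 (V < X) on D(V)={3,4,5,6} D(X)={3,4,5,6,7}: X {3,4,5,6,7}->{4,5,6,7}
Constraint 2 (Y < V) on D(Y)={2,4,6} D(V)={3,4,5,6}: Y {2,4,6}->{2,4}
So after constraint 2: D(V)={3,4,5,6}, size = 4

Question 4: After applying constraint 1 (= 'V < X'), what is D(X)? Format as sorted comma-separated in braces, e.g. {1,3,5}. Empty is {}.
Answer: {4,5,6,7}

Derivation:
Constraint 1 (V < X) on D(V)={3,4,5,6} D(X)={3,4,5,6,7}: X {3,4,5,6,7}->{4,5,6,7}
So after constraint 1: D(X) = {4,5,6,7}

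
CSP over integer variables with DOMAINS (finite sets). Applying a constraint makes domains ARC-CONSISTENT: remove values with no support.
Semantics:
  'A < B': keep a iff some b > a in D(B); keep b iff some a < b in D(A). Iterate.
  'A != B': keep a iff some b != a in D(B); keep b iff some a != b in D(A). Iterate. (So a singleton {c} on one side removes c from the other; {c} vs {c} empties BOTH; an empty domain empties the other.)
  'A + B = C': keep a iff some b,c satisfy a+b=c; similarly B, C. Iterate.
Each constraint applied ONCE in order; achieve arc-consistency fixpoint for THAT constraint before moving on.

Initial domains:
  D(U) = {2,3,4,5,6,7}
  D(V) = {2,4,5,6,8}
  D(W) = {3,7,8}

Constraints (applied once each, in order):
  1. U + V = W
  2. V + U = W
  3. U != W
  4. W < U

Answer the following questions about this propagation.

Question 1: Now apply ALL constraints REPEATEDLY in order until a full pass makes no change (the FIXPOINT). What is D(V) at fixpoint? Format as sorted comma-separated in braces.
Answer: {}

Derivation:
pass 0 (initial): D(V)={2,4,5,6,8}
pass 1: U {2,3,4,5,6,7}->{}; V {2,4,5,6,8}->{2,4,5,6}; W {3,7,8}->{}
pass 2: V {2,4,5,6}->{}
pass 3: no change
Fixpoint after 3 passes: D(V) = {}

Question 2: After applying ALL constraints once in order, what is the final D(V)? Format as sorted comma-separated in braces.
Constraint 1 (U + V = W) on D(U)={2,3,4,5,6,7} D(V)={2,4,5,6,8} D(W)={3,7,8}: U {2,3,4,5,6,7}->{2,3,4,5,6}; V {2,4,5,6,8}->{2,4,5,6}; W {3,7,8}->{7,8}
Constraint 2 (V + U = W) on D(V)={2,4,5,6} D(U)={2,3,4,5,6} D(W)={7,8}: no change
Constraint 3 (U != W) on D(U)={2,3,4,5,6} D(W)={7,8}: no change
Constraint 4 (W < U) on D(W)={7,8} D(U)={2,3,4,5,6}: W {7,8}->{}; U {2,3,4,5,6}->{}
So after all 4 constraints: D(V) = {2,4,5,6}

Answer: {2,4,5,6}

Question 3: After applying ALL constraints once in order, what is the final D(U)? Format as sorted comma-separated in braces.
Answer: {}

Derivation:
Constraint 1 (U + V = W) on D(U)={2,3,4,5,6,7} D(V)={2,4,5,6,8} D(W)={3,7,8}: U {2,3,4,5,6,7}->{2,3,4,5,6}; V {2,4,5,6,8}->{2,4,5,6}; W {3,7,8}->{7,8}
Constraint 2 (V + U = W) on D(V)={2,4,5,6} D(U)={2,3,4,5,6} D(W)={7,8}: no change
Constraint 3 (U != W) on D(U)={2,3,4,5,6} D(W)={7,8}: no change
Constraint 4 (W < U) on D(W)={7,8} D(U)={2,3,4,5,6}: W {7,8}->{}; U {2,3,4,5,6}->{}
So after all 4 constraints: D(U) = {}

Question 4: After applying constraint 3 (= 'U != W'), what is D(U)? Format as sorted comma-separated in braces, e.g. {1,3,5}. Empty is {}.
Constraint 1 (U + V = W) on D(U)={2,3,4,5,6,7} D(V)={2,4,5,6,8} D(W)={3,7,8}: U {2,3,4,5,6,7}->{2,3,4,5,6}; V {2,4,5,6,8}->{2,4,5,6}; W {3,7,8}->{7,8}
Constraint 2 (V + U = W) on D(V)={2,4,5,6} D(U)={2,3,4,5,6} D(W)={7,8}: no change
Constraint 3 (U != W) on D(U)={2,3,4,5,6} D(W)={7,8}: no change
So after constraint 3: D(U) = {2,3,4,5,6}

Answer: {2,3,4,5,6}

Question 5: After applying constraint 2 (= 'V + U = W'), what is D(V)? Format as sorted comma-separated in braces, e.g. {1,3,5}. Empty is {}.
Constraint 1 (U + V = W) on D(U)={2,3,4,5,6,7} D(V)={2,4,5,6,8} D(W)={3,7,8}: U {2,3,4,5,6,7}->{2,3,4,5,6}; V {2,4,5,6,8}->{2,4,5,6}; W {3,7,8}->{7,8}
Constraint 2 (V + U = W) on D(V)={2,4,5,6} D(U)={2,3,4,5,6} D(W)={7,8}: no change
So after constraint 2: D(V) = {2,4,5,6}

Answer: {2,4,5,6}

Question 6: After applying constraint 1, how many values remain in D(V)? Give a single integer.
Constraint 1 (U + V = W) on D(U)={2,3,4,5,6,7} D(V)={2,4,5,6,8} D(W)={3,7,8}: U {2,3,4,5,6,7}->{2,3,4,5,6}; V {2,4,5,6,8}->{2,4,5,6}; W {3,7,8}->{7,8}
So after constraint 1: D(V)={2,4,5,6}, size = 4

Answer: 4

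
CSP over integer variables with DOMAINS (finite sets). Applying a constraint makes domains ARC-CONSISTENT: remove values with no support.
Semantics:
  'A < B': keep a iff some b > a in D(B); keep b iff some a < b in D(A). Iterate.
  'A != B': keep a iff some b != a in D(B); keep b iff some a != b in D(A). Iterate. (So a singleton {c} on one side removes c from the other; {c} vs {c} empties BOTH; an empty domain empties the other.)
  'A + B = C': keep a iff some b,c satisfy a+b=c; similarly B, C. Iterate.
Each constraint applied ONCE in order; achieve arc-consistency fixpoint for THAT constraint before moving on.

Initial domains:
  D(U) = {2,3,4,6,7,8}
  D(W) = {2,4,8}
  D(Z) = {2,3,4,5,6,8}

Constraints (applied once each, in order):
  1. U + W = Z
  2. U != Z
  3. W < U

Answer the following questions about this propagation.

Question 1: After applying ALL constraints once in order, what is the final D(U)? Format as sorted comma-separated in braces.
Answer: {3,4,6}

Derivation:
Constraint 1 (U + W = Z) on D(U)={2,3,4,6,7,8} D(W)={2,4,8} D(Z)={2,3,4,5,6,8}: U {2,3,4,6,7,8}->{2,3,4,6}; W {2,4,8}->{2,4}; Z {2,3,4,5,6,8}->{4,5,6,8}
Constraint 2 (U != Z) on D(U)={2,3,4,6} D(Z)={4,5,6,8}: no change
Constraint 3 (W < U) on D(W)={2,4} D(U)={2,3,4,6}: U {2,3,4,6}->{3,4,6}
So after all 3 constraints: D(U) = {3,4,6}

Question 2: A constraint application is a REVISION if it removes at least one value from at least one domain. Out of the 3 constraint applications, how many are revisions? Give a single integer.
Answer: 2

Derivation:
Constraint 1 (U + W = Z) on D(U)={2,3,4,6,7,8} D(W)={2,4,8} D(Z)={2,3,4,5,6,8}: U {2,3,4,6,7,8}->{2,3,4,6}; W {2,4,8}->{2,4}; Z {2,3,4,5,6,8}->{4,5,6,8} => REVISION
Constraint 2 (U != Z) on D(U)={2,3,4,6} D(Z)={4,5,6,8}: no change => not a revision
Constraint 3 (W < U) on D(W)={2,4} D(U)={2,3,4,6}: U {2,3,4,6}->{3,4,6} => REVISION
Total revisions = 2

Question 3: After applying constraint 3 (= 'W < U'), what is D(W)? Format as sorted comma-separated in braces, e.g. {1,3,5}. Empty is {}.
Constraint 1 (U + W = Z) on D(U)={2,3,4,6,7,8} D(W)={2,4,8} D(Z)={2,3,4,5,6,8}: U {2,3,4,6,7,8}->{2,3,4,6}; W {2,4,8}->{2,4}; Z {2,3,4,5,6,8}->{4,5,6,8}
Constraint 2 (U != Z) on D(U)={2,3,4,6} D(Z)={4,5,6,8}: no change
Constraint 3 (W < U) on D(W)={2,4} D(U)={2,3,4,6}: U {2,3,4,6}->{3,4,6}
So after constraint 3: D(W) = {2,4}

Answer: {2,4}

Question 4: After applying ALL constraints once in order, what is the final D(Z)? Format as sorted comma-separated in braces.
Constraint 1 (U + W = Z) on D(U)={2,3,4,6,7,8} D(W)={2,4,8} D(Z)={2,3,4,5,6,8}: U {2,3,4,6,7,8}->{2,3,4,6}; W {2,4,8}->{2,4}; Z {2,3,4,5,6,8}->{4,5,6,8}
Constraint 2 (U != Z) on D(U)={2,3,4,6} D(Z)={4,5,6,8}: no change
Constraint 3 (W < U) on D(W)={2,4} D(U)={2,3,4,6}: U {2,3,4,6}->{3,4,6}
So after all 3 constraints: D(Z) = {4,5,6,8}

Answer: {4,5,6,8}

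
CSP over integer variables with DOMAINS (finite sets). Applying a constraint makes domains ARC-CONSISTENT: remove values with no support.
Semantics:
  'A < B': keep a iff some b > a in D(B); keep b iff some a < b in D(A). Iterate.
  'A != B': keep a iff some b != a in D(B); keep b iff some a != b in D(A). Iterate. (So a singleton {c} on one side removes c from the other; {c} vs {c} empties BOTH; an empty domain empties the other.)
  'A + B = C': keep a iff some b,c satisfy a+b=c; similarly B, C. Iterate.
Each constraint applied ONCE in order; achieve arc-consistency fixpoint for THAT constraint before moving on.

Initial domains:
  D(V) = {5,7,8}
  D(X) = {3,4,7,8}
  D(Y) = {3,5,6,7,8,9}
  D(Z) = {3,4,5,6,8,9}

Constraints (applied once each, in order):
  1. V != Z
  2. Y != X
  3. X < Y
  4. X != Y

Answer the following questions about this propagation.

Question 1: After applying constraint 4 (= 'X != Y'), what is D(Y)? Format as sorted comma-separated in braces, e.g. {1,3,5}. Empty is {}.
Answer: {5,6,7,8,9}

Derivation:
Constraint 1 (V != Z) on D(V)={5,7,8} D(Z)={3,4,5,6,8,9}: no change
Constraint 2 (Y != X) on D(Y)={3,5,6,7,8,9} D(X)={3,4,7,8}: no change
Constraint 3 (X < Y) on D(X)={3,4,7,8} D(Y)={3,5,6,7,8,9}: Y {3,5,6,7,8,9}->{5,6,7,8,9}
Constraint 4 (X != Y) on D(X)={3,4,7,8} D(Y)={5,6,7,8,9}: no change
So after constraint 4: D(Y) = {5,6,7,8,9}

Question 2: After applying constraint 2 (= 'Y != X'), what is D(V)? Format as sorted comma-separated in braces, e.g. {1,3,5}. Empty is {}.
Constraint 1 (V != Z) on D(V)={5,7,8} D(Z)={3,4,5,6,8,9}: no change
Constraint 2 (Y != X) on D(Y)={3,5,6,7,8,9} D(X)={3,4,7,8}: no change
So after constraint 2: D(V) = {5,7,8}

Answer: {5,7,8}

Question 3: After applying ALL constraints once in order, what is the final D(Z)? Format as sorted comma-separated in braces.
Answer: {3,4,5,6,8,9}

Derivation:
Constraint 1 (V != Z) on D(V)={5,7,8} D(Z)={3,4,5,6,8,9}: no change
Constraint 2 (Y != X) on D(Y)={3,5,6,7,8,9} D(X)={3,4,7,8}: no change
Constraint 3 (X < Y) on D(X)={3,4,7,8} D(Y)={3,5,6,7,8,9}: Y {3,5,6,7,8,9}->{5,6,7,8,9}
Constraint 4 (X != Y) on D(X)={3,4,7,8} D(Y)={5,6,7,8,9}: no change
So after all 4 constraints: D(Z) = {3,4,5,6,8,9}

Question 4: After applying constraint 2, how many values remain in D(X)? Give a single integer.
Answer: 4

Derivation:
Constraint 1 (V != Z) on D(V)={5,7,8} D(Z)={3,4,5,6,8,9}: no change
Constraint 2 (Y != X) on D(Y)={3,5,6,7,8,9} D(X)={3,4,7,8}: no change
So after constraint 2: D(X)={3,4,7,8}, size = 4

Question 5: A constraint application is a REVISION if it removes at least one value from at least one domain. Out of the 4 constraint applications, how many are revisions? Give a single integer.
Answer: 1

Derivation:
Constraint 1 (V != Z) on D(V)={5,7,8} D(Z)={3,4,5,6,8,9}: no change => not a revision
Constraint 2 (Y != X) on D(Y)={3,5,6,7,8,9} D(X)={3,4,7,8}: no change => not a revision
Constraint 3 (X < Y) on D(X)={3,4,7,8} D(Y)={3,5,6,7,8,9}: Y {3,5,6,7,8,9}->{5,6,7,8,9} => REVISION
Constraint 4 (X != Y) on D(X)={3,4,7,8} D(Y)={5,6,7,8,9}: no change => not a revision
Total revisions = 1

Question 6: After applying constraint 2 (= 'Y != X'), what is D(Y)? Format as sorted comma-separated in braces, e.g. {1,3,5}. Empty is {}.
Constraint 1 (V != Z) on D(V)={5,7,8} D(Z)={3,4,5,6,8,9}: no change
Constraint 2 (Y != X) on D(Y)={3,5,6,7,8,9} D(X)={3,4,7,8}: no change
So after constraint 2: D(Y) = {3,5,6,7,8,9}

Answer: {3,5,6,7,8,9}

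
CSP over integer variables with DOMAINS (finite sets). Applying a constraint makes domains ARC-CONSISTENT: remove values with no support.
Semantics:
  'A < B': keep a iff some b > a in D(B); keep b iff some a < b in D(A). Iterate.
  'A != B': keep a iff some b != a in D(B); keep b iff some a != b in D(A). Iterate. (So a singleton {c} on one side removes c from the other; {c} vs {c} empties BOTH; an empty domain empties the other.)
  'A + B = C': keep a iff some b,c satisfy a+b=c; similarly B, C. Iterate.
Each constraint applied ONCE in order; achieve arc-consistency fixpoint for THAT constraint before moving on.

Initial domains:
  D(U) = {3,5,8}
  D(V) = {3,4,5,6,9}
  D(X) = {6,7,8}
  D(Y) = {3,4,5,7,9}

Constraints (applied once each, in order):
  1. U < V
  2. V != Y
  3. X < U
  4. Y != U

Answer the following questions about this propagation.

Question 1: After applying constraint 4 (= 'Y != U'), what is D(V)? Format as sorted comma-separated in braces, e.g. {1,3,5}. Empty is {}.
Answer: {4,5,6,9}

Derivation:
Constraint 1 (U < V) on D(U)={3,5,8} D(V)={3,4,5,6,9}: V {3,4,5,6,9}->{4,5,6,9}
Constraint 2 (V != Y) on D(V)={4,5,6,9} D(Y)={3,4,5,7,9}: no change
Constraint 3 (X < U) on D(X)={6,7,8} D(U)={3,5,8}: X {6,7,8}->{6,7}; U {3,5,8}->{8}
Constraint 4 (Y != U) on D(Y)={3,4,5,7,9} D(U)={8}: no change
So after constraint 4: D(V) = {4,5,6,9}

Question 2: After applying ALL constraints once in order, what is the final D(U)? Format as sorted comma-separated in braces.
Constraint 1 (U < V) on D(U)={3,5,8} D(V)={3,4,5,6,9}: V {3,4,5,6,9}->{4,5,6,9}
Constraint 2 (V != Y) on D(V)={4,5,6,9} D(Y)={3,4,5,7,9}: no change
Constraint 3 (X < U) on D(X)={6,7,8} D(U)={3,5,8}: X {6,7,8}->{6,7}; U {3,5,8}->{8}
Constraint 4 (Y != U) on D(Y)={3,4,5,7,9} D(U)={8}: no change
So after all 4 constraints: D(U) = {8}

Answer: {8}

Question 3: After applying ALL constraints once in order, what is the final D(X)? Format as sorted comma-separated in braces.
Constraint 1 (U < V) on D(U)={3,5,8} D(V)={3,4,5,6,9}: V {3,4,5,6,9}->{4,5,6,9}
Constraint 2 (V != Y) on D(V)={4,5,6,9} D(Y)={3,4,5,7,9}: no change
Constraint 3 (X < U) on D(X)={6,7,8} D(U)={3,5,8}: X {6,7,8}->{6,7}; U {3,5,8}->{8}
Constraint 4 (Y != U) on D(Y)={3,4,5,7,9} D(U)={8}: no change
So after all 4 constraints: D(X) = {6,7}

Answer: {6,7}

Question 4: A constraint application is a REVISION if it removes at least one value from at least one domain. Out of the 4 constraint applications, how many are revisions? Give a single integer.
Answer: 2

Derivation:
Constraint 1 (U < V) on D(U)={3,5,8} D(V)={3,4,5,6,9}: V {3,4,5,6,9}->{4,5,6,9} => REVISION
Constraint 2 (V != Y) on D(V)={4,5,6,9} D(Y)={3,4,5,7,9}: no change => not a revision
Constraint 3 (X < U) on D(X)={6,7,8} D(U)={3,5,8}: X {6,7,8}->{6,7}; U {3,5,8}->{8} => REVISION
Constraint 4 (Y != U) on D(Y)={3,4,5,7,9} D(U)={8}: no change => not a revision
Total revisions = 2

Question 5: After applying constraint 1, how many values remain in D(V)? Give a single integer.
Answer: 4

Derivation:
Constraint 1 (U < V) on D(U)={3,5,8} D(V)={3,4,5,6,9}: V {3,4,5,6,9}->{4,5,6,9}
So after constraint 1: D(V)={4,5,6,9}, size = 4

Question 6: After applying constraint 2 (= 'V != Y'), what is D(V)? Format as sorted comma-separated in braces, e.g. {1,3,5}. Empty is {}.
Answer: {4,5,6,9}

Derivation:
Constraint 1 (U < V) on D(U)={3,5,8} D(V)={3,4,5,6,9}: V {3,4,5,6,9}->{4,5,6,9}
Constraint 2 (V != Y) on D(V)={4,5,6,9} D(Y)={3,4,5,7,9}: no change
So after constraint 2: D(V) = {4,5,6,9}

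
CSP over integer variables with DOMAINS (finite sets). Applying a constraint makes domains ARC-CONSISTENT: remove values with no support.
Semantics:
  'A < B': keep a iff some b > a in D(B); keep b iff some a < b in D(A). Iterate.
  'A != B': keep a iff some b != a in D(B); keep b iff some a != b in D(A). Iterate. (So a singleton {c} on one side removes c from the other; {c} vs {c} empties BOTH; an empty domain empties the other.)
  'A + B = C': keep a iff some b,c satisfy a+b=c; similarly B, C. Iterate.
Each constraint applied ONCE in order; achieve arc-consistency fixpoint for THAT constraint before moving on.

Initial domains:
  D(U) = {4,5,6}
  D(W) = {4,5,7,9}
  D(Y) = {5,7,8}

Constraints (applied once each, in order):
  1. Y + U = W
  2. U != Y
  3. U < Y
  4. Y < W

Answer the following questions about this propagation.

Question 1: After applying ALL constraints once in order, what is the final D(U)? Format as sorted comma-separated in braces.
Constraint 1 (Y + U = W) on D(Y)={5,7,8} D(U)={4,5,6} D(W)={4,5,7,9}: Y {5,7,8}->{5}; U {4,5,6}->{4}; W {4,5,7,9}->{9}
Constraint 2 (U != Y) on D(U)={4} D(Y)={5}: no change
Constraint 3 (U < Y) on D(U)={4} D(Y)={5}: no change
Constraint 4 (Y < W) on D(Y)={5} D(W)={9}: no change
So after all 4 constraints: D(U) = {4}

Answer: {4}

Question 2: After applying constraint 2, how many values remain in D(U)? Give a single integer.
Answer: 1

Derivation:
Constraint 1 (Y + U = W) on D(Y)={5,7,8} D(U)={4,5,6} D(W)={4,5,7,9}: Y {5,7,8}->{5}; U {4,5,6}->{4}; W {4,5,7,9}->{9}
Constraint 2 (U != Y) on D(U)={4} D(Y)={5}: no change
So after constraint 2: D(U)={4}, size = 1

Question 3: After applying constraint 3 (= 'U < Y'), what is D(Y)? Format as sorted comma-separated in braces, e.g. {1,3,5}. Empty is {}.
Answer: {5}

Derivation:
Constraint 1 (Y + U = W) on D(Y)={5,7,8} D(U)={4,5,6} D(W)={4,5,7,9}: Y {5,7,8}->{5}; U {4,5,6}->{4}; W {4,5,7,9}->{9}
Constraint 2 (U != Y) on D(U)={4} D(Y)={5}: no change
Constraint 3 (U < Y) on D(U)={4} D(Y)={5}: no change
So after constraint 3: D(Y) = {5}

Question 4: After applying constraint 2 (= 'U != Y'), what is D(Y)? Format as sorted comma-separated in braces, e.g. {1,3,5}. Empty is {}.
Constraint 1 (Y + U = W) on D(Y)={5,7,8} D(U)={4,5,6} D(W)={4,5,7,9}: Y {5,7,8}->{5}; U {4,5,6}->{4}; W {4,5,7,9}->{9}
Constraint 2 (U != Y) on D(U)={4} D(Y)={5}: no change
So after constraint 2: D(Y) = {5}

Answer: {5}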